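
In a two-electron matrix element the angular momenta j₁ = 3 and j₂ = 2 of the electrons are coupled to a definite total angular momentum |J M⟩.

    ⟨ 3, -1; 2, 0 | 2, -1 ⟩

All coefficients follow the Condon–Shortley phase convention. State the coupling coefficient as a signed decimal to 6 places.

√[5·3!3!1!/8! · 2!4!2!2!1!3!] = √(36/7)
  +(−1)^1/∏(1,2,3,1,0,0)! = -1/12  (running -1/12)
  +(−1)^2/∏(2,1,2,0,1,1)! = 1/4  (running 1/6)
⟨..|..⟩ = √(36/7)·(1/6) = +0.377964

+√(1/7) ≈ +0.377964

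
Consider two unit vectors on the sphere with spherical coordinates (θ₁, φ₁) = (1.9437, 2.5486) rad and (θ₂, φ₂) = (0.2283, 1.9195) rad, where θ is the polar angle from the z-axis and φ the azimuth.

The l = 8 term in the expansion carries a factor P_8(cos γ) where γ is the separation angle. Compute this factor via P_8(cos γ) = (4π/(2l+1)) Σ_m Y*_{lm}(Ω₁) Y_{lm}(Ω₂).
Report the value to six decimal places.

Addition theorem: P_8(cos γ) = (4π/17) Σ_m Y*_{lm}(Ω₁) Y_{lm}(Ω₂), m = −8…8:
  term(m=-8) = 0.00000 - 0.00000j   from Y*(Ω₁)=0.00920 + 0.29145j, Y(Ω₂)=-0.00000 - 0.00000j
  term(m=-7) = 0.00001 + 0.00003j   from Y*(Ω₁)=-0.24294 + 0.38626j, Y(Ω₂)=0.00004 - 0.00005j
  term(m=-6) = -0.00013 - 0.00010j   from Y*(Ω₁)=-0.22253 + 0.09841j, Y(Ω₂)=0.00033 + 0.00058j
  term(m=-5) = -0.00111 - 0.00000j   from Y*(Ω₁)=0.20613 + 0.03679j, Y(Ω₂)=-0.00520 + 0.00091j
  term(m=-4) = 0.00833 - 0.00601j   from Y*(Ω₁)=0.23863 + 0.23122j, Y(Ω₂)=0.00541 - 0.03045j
  term(m=-3) = 0.00250 - 0.00764j   from Y*(Ω₁)=-0.01254 - 0.05937j, Y(Ω₂)=0.11472 + 0.06640j
  term(m=-2) = 0.04029 + 0.12466j   from Y*(Ω₁)=0.12551 - 0.30989j, Y(Ω₂)=-0.30034 + 0.25164j
  term(m=-1) = -0.00198 - 0.00144j   from Y*(Ω₁)=0.00300 - 0.00202j, Y(Ω₂)=-0.23150 - 0.63675j
  term(m=+0) = -0.09911 + 0.00000j   from Y*(Ω₁)=-0.32933 + 0.00000j, Y(Ω₂)=0.30095 + 0.00000j
  term(m=+1) = -0.00198 + 0.00144j   from Y*(Ω₁)=-0.00300 - 0.00202j, Y(Ω₂)=0.23150 - 0.63675j
  term(m=+2) = 0.04029 - 0.12466j   from Y*(Ω₁)=0.12551 + 0.30989j, Y(Ω₂)=-0.30034 - 0.25164j
  term(m=+3) = 0.00250 + 0.00764j   from Y*(Ω₁)=0.01254 - 0.05937j, Y(Ω₂)=-0.11472 + 0.06640j
  term(m=+4) = 0.00833 + 0.00601j   from Y*(Ω₁)=0.23863 - 0.23122j, Y(Ω₂)=0.00541 + 0.03045j
  term(m=+5) = -0.00111 + 0.00000j   from Y*(Ω₁)=-0.20613 + 0.03679j, Y(Ω₂)=0.00520 + 0.00091j
  term(m=+6) = -0.00013 + 0.00010j   from Y*(Ω₁)=-0.22253 - 0.09841j, Y(Ω₂)=0.00033 - 0.00058j
  term(m=+7) = 0.00001 - 0.00003j   from Y*(Ω₁)=0.24294 + 0.38626j, Y(Ω₂)=-0.00004 - 0.00005j
  term(m=+8) = 0.00000 + 0.00000j   from Y*(Ω₁)=0.00920 - 0.29145j, Y(Ω₂)=-0.00000 + 0.00000j
Total Σ_m = -0.00328 - 0.00000j. Multiply by 0.739198: -0.00243 - 0.00000j. P_8(cos γ) = -0.002426

-0.002426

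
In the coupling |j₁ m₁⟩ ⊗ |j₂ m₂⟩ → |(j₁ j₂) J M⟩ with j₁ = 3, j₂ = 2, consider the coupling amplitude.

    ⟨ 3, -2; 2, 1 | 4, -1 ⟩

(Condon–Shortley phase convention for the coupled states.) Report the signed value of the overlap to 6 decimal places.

−√(7/20) = -0.591608

√[9·1!5!3!/10! · 1!5!3!1!3!5!] = √(6480/7)
  +(−1)^0/∏(0,1,5,3,0,0)! = 1/720  (running 1/720)
  +(−1)^1/∏(1,0,4,2,1,1)! = -1/48  (running -7/360)
⟨..|..⟩ = √(6480/7)·(-7/360) = -0.591608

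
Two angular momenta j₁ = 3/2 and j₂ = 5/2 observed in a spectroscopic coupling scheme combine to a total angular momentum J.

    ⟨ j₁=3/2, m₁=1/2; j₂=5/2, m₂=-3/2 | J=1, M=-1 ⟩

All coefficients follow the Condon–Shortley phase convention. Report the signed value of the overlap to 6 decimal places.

√[3·3!0!2!/6! · 2!1!1!4!0!2!] = √(24/5)
  +(−1)^1/∏(1,2,0,0,0,2)! = -1/4  (running -1/4)
⟨..|..⟩ = √(24/5)·(-1/4) = -0.547723

−√(3/10) ≈ -0.547723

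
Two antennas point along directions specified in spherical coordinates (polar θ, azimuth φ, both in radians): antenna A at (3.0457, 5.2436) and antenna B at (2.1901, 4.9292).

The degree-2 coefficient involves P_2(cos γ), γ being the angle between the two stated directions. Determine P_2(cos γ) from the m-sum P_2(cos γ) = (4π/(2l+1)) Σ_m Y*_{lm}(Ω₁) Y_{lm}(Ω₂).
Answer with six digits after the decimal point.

Expand P_2 via completeness: Σ_{m} conj(Y_{2,m}) at Ω₁ times Y_{2,m} at Ω₂ —
  [-2]  conj(Y_{2,-2})(Ω₁) = (-0.001724, -0.003093) ; Y_{2,-2}(Ω₂) = (-0.232418, 0.107612) ; Δ = (0.000733, 0.000533)
  [-1]  conj(Y_{2,-1})(Ω₁) = (-0.037299, 0.063482) ; Y_{2,-1}(Ω₂) = (-0.078551, -0.356608) ; Δ = (0.025568, 0.008314)
  [+0]  conj(Y_{2,0})(Ω₁) = (0.622109, -0.000000) ; Y_{2,0}(Ω₂) = (0.003416, 0.000000) ; Δ = (0.002125, 0.000000)
  [+1]  conj(Y_{2,1})(Ω₁) = (0.037299, 0.063482) ; Y_{2,1}(Ω₂) = (0.078551, -0.356608) ; Δ = (0.025568, -0.008314)
  [+2]  conj(Y_{2,2})(Ω₁) = (-0.001724, 0.003093) ; Y_{2,2}(Ω₂) = (-0.232418, -0.107612) ; Δ = (0.000733, -0.000533)
Accumulated sum (0.054728, 0.000000); after 4π/(2l+1) scaling, (0.137546, 0.000000) ⇒ P_2 = 0.137546

0.137546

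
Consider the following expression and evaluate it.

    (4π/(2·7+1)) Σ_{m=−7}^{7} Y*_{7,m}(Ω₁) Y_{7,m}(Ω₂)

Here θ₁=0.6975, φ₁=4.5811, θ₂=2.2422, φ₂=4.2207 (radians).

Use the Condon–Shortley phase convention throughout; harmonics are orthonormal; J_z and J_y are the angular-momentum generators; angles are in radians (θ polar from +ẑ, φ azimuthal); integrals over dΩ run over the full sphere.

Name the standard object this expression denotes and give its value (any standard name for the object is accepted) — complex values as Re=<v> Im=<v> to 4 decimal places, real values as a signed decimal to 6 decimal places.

This sum is the spherical-harmonic addition theorem: it equals the Legendre polynomial P_l(cos γ) of the angle γ between the two directions.
Summing Y*_{l m}(θ₁,φ₁)·Y_{l m}(θ₂,φ₂) over m ∈ [−7, 7]; prefactor 4π/(2·7+1) = 0.837758:
  m=-7: (+0.017929+0.013680i) × (-0.026672+0.086152i) = -0.001657+0.001180i  (running Σ = -0.001657+0.001180i)
  m=-6: (-0.071033+0.071366i) × (-0.263215+0.051020i) = +0.015056-0.022409i  (running Σ = +0.013399-0.021229i)
  m=-5: (-0.162476-0.210891i) × (-0.274689-0.337506i) = -0.026547+0.112766i  (running Σ = -0.013147+0.091537i)
  m=-4: (+0.384074-0.222543i) × (+0.134376-0.321444i) = -0.019925-0.153363i  (running Σ = -0.033072-0.061826i)
  m=-3: (+0.152745+0.367545i) × (-0.059487+0.005712i) = -0.011186-0.020992i  (running Σ = -0.044258-0.082817i)
  m=-2: (+0.012937-0.003477i) × (-0.203463-0.305581i) = -0.003695-0.003246i  (running Σ = -0.047953-0.086063i)
  m=-1: (+0.051278+0.388326i) × (+0.047812-0.089275i) = +0.037120+0.013989i  (running Σ = -0.010833-0.072074i)
  m=0: (-0.111764-0.000000i) × (-0.338999+0.000000i) = +0.037888+0.000000i  (running Σ = +0.027055-0.072074i)
  m=1: (-0.051278+0.388326i) × (-0.047812-0.089275i) = +0.037120-0.013989i  (running Σ = +0.064174-0.086063i)
  m=2: (+0.012937+0.003477i) × (-0.203463+0.305581i) = -0.003695+0.003246i  (running Σ = +0.060479-0.082817i)
  m=3: (-0.152745+0.367545i) × (+0.059487+0.005712i) = -0.011186+0.020992i  (running Σ = +0.049293-0.061826i)
  m=4: (+0.384074+0.222543i) × (+0.134376+0.321444i) = -0.019925+0.153363i  (running Σ = +0.029369+0.091537i)
  m=5: (+0.162476-0.210891i) × (+0.274689-0.337506i) = -0.026547-0.112766i  (running Σ = +0.002822-0.021229i)
  m=6: (-0.071033-0.071366i) × (-0.263215-0.051020i) = +0.015056+0.022409i  (running Σ = +0.017878+0.001180i)
  m=7: (-0.017929+0.013680i) × (+0.026672+0.086152i) = -0.001657-0.001180i  (running Σ = +0.016221+0.000000i)
Accumulated sum +0.016221+0.000000i; after 4π/(2l+1) scaling, +0.013589+0.000000i ⇒ P_7 = 0.013589

Legendre polynomial (addition theorem), +0.013589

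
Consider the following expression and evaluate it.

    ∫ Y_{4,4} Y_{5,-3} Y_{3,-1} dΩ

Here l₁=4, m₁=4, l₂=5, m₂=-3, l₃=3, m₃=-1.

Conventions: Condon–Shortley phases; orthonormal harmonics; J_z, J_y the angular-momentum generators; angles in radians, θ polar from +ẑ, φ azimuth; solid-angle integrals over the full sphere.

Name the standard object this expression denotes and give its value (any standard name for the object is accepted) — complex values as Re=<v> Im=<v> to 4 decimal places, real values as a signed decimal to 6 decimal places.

This is a Gaunt coefficient — the integral of a triple product of spherical harmonics over the sphere.
Rules hold: Σm=0, L=12 even, 1≤3≤9.
N = 9·11·7 = 693
Δ = 6!·2!·4!/13! = 1/180180
Racah Σ t=2..4: t=2:+1/576 t=3:−1/144 t=4:+1/576 = -1/288
⇒ 3j(4 5 3; 0 0 0)² = 20/1001, sgn +1
Racah Σ t=0..0: t=0:+1/5760 = 1/5760
⇒ 3j(4 5 3; 4 -3 -1)² = 56/2145, sgn +1
4πI² = N·(3j₀)²·(3jₘ)² = 672/1859
I = +1·√(0.361485/4π) = 0.16960553

Gaunt coefficient, +0.169606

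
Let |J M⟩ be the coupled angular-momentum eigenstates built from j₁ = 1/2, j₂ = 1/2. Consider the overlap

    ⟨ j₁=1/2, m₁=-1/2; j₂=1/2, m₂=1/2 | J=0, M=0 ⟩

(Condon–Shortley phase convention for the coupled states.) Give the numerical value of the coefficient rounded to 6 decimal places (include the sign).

−√(1/2) ≈ -0.707107

triangle: 1!*0!*0!/2! = 1/2
(j±m)!: 0!*1!*1!*0!*0!*0! = 1
prefactor² = (2J+1)*Δ*N² = 1/2
  k=1: −1/(1!*0!*0!*0!*0!*0!) = -1
Σ = -1  ⇒  CG² = 1/2*(-1)² = 1/2
CG = −√(1/2) = -0.707107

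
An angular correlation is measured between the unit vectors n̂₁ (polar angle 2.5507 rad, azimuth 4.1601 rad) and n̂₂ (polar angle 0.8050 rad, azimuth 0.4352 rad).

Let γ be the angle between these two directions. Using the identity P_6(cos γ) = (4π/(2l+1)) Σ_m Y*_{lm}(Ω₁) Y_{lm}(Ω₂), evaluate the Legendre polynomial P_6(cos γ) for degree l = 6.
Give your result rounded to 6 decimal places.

-0.175058

Summing Y*_{l m}(θ₁,φ₁)·Y_{l m}(θ₂,φ₂) over m ∈ [−6, 6]; prefactor 4π/(2·6+1) = 0.966644:
  term(m=-6) = -0.000917-0.000343i   from Y*(Ω₁)=+0.014229-0.002474i, Y(Ω₂)=-0.058457-0.034282i
  term(m=-5) = -0.016409+0.003757i   from Y*(Ω₁)=+0.027672-0.069252i, Y(Ω₂)=-0.128422-0.185634i
  term(m=-4) = -0.064517+0.067550i   from Y*(Ω₁)=-0.134872-0.181769i, Y(Ω₂)=-0.069822-0.406745i
  term(m=-3) = -0.029522+0.163046i   from Y*(Ω₁)=-0.427347+0.036873i, Y(Ω₂)=+0.101248-0.372794i
  term(m=-2) = -0.000901-0.002106i   from Y*(Ω₁)=-0.194535+0.386583i, Y(Ω₂)=-0.003412+0.004047i
  term(m=-1) = -0.000333-0.000220i   from Y*(Ω₁)=+0.000566+0.000918i, Y(Ω₂)=-0.335233+0.155860i
  term(m=+0) = +0.044098+0.000000i   from Y*(Ω₁)=-0.421844-0.000000i, Y(Ω₂)=-0.104537+0.000000i
  term(m=+1) = -0.000333+0.000220i   from Y*(Ω₁)=-0.000566+0.000918i, Y(Ω₂)=+0.335233+0.155860i
  term(m=+2) = -0.000901+0.002106i   from Y*(Ω₁)=-0.194535-0.386583i, Y(Ω₂)=-0.003412-0.004047i
  term(m=+3) = -0.029522-0.163046i   from Y*(Ω₁)=+0.427347+0.036873i, Y(Ω₂)=-0.101248-0.372794i
  term(m=+4) = -0.064517-0.067550i   from Y*(Ω₁)=-0.134872+0.181769i, Y(Ω₂)=-0.069822+0.406745i
  term(m=+5) = -0.016409-0.003757i   from Y*(Ω₁)=-0.027672-0.069252i, Y(Ω₂)=+0.128422-0.185634i
  term(m=+6) = -0.000917+0.000343i   from Y*(Ω₁)=+0.014229+0.002474i, Y(Ω₂)=-0.058457+0.034282i
Total Σ_m = -0.181098-0.000000i. Multiply by 0.966644: -0.175058-0.000000i. P_6(cos γ) = -0.175058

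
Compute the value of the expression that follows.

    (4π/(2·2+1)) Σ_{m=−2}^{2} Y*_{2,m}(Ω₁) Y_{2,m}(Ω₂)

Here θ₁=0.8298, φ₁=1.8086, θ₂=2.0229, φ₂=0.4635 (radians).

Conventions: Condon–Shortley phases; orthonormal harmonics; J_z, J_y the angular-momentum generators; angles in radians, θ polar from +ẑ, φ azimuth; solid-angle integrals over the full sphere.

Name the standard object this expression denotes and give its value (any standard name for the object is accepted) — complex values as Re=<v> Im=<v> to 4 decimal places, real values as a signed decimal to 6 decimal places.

This sum is the spherical-harmonic addition theorem: it equals the Legendre polynomial P_l(cos γ) of the angle γ between the two directions.
Expand P_2 via completeness: Σ_{m} conj(Y_{2,m}) at Ω₁ times Y_{2,m} at Ω₂ —
  m=-2: (-0.186929-0.096276i) × (+0.187607-0.249989i) = -0.059137+0.028668i  (running Σ = -0.059137+0.028668i)
  m=-1: (-0.090636+0.373924i) × (-0.271556+0.135728i) = -0.026139-0.113843i  (running Σ = -0.085277-0.085175i)
  m=0: (+0.115739-0.000000i) × (-0.134818+0.000000i) = -0.015604+0.000000i  (running Σ = -0.100880-0.085175i)
  m=1: (+0.090636+0.373924i) × (+0.271556+0.135728i) = -0.026139+0.113843i  (running Σ = -0.127020+0.028668i)
  m=2: (-0.186929+0.096276i) × (+0.187607+0.249989i) = -0.059137-0.028668i  (running Σ = -0.186157+0.000000i)
Σ over m = -0.186157+0.000000i; ×(4π/5) → -0.467864+0.000000i. Real part: -0.467864

Legendre polynomial (addition theorem), -0.467864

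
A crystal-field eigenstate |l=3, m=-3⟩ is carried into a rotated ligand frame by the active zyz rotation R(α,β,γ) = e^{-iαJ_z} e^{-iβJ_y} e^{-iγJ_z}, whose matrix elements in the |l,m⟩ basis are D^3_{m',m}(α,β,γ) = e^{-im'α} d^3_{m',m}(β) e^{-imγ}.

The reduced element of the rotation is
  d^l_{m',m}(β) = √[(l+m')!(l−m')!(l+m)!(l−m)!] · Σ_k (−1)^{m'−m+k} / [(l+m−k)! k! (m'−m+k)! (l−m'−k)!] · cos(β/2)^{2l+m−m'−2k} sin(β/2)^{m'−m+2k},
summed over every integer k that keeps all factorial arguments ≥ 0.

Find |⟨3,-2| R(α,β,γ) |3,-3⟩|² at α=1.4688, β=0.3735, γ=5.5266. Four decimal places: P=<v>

D^3_{-2,-3}(1.4688,0.3735,5.5266) = e^{-i·-2·1.4688}·d^3_{-2,-3}(0.3735)·e^{-i·-3·5.5266}. Compute d first:
Half-angle: c=0.982613, s=0.185666. N=√(1·120·1·720)=293.938769
Admissible k: 0..0 (factorial args all ≥0)
  k=0: (−1)^1·293.9388/(120)·0.9826^5·0.1857^1 = -0.416602
d^3_{-2,-3}(0.3735) = -0.416602
|D^3_{-2,-3}|² = |d^3_{-2,-3}(β)|² = (-0.416602)² = 0.173557 (the z-rotation phases have unit modulus)

P=0.1736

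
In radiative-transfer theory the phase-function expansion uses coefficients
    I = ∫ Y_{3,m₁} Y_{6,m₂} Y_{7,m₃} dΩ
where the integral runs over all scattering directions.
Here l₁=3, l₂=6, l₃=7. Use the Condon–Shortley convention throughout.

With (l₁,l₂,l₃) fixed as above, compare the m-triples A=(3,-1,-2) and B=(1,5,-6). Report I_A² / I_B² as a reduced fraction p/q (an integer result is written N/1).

Same 3,6,7: normalisation and zero-m 3j drop out of the ratio.
A: Δ: 2! 4! 10! / 17! → 1/2042040; sum: t=0:+1/691200 = 1/691200; 3j²(3 6 7; 3 -1 -2) = Δ·Π!·Σ² = 189/9724  (sign -1)
B: Δ: 2! 4! 10! / 17! → 1/2042040; sum: t=1:−1/21772800 t=2:+1/17418240 = 1/87091200; 3j²(3 6 7; 1 5 -6) = Δ·Π!·Σ² = 11/14280  (sign -1)
I_A²/I_B² = (189/9724)/(11/14280) = 39690/1573

39690/1573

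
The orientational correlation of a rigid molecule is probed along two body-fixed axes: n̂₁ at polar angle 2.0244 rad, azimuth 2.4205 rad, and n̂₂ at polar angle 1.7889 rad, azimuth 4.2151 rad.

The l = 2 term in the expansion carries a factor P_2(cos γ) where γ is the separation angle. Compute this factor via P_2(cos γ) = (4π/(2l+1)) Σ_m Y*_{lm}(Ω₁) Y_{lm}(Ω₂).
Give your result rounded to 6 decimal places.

-0.485015

Addition theorem: P_2(cos γ) = (4π/5) Σ_m Y*_{lm}(Ω₁) Y_{lm}(Ω₂), m = −2…2:
  m=-2: (0.040029, -0.309522) × (-0.200610, -0.308737) = (-0.103591, 0.049735)  (running Σ = (-0.103591, 0.049735))
  m=-1: (0.228556, -0.200902) × (0.077855, -0.143436) = (-0.011022, -0.048424)  (running Σ = (-0.114613, 0.001311))
  m=0: (-0.133702, -0.000000) × (-0.271092, 0.000000) = (0.036245, 0.000000)  (running Σ = (-0.078368, 0.001311))
  m=1: (-0.228556, -0.200902) × (-0.077855, -0.143436) = (-0.011022, 0.048424)  (running Σ = (-0.089390, 0.049735))
  m=2: (0.040029, 0.309522) × (-0.200610, 0.308737) = (-0.103591, -0.049735)  (running Σ = (-0.192981, 0.000000))
Total Σ_m = (-0.192981, 0.000000). Multiply by 2.513274: (-0.485015, 0.000000). P_2(cos γ) = -0.485015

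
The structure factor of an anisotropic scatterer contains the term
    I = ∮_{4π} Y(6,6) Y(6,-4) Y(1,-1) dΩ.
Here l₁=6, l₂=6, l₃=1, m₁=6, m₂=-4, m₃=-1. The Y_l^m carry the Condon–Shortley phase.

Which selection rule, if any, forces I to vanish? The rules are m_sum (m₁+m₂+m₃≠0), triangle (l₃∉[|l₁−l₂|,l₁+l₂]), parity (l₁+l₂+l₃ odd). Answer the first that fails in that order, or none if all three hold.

m_sum

Σmᵢ = 1  ✗
l₃∈[|l₁−l₂|,l₁+l₂]=[0,12], have l₃=1
Σlᵢ = 13 ⇒ odd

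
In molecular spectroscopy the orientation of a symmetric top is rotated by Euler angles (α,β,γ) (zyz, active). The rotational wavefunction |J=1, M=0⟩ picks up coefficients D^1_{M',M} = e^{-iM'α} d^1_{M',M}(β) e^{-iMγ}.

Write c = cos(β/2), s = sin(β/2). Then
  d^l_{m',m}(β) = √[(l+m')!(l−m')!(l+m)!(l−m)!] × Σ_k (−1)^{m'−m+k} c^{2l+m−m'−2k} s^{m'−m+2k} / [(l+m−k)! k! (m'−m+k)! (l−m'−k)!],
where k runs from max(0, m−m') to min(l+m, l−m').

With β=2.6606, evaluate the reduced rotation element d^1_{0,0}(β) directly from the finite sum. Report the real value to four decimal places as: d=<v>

d^1_{0,0}(β=2.6606) via the finite sum:
Half-angle: c=0.238185, s=0.971220. N=√(1·1·1·1)=1.000000
Admissible k: 0..1 (factorial args all ≥0)
  k=0: (−1)^0·1.0000/(1)·0.2382^2·0.9712^0 = +0.056732
  k=1: (−1)^1·1.0000/(1)·0.2382^0·0.9712^2 = -0.943268
d^1_{0,0}(2.6606) = +0.056732 -0.943268 = -0.886536

d=-0.8865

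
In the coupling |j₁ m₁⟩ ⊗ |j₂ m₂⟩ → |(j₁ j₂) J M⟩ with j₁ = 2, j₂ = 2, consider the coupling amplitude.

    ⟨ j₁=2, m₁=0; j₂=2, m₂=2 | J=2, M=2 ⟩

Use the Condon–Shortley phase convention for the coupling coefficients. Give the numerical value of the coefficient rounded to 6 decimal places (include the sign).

+√(2/7) ≈ +0.534522

j₁+j₂−J=2  J+j₁−j₂=2  J−j₁+j₂=2  j₁+j₂+J+1=7
(j₁±m₁, j₂±m₂, J±M) = (2,2,4,0,4,0)
P² = 128/7
sum k=2..2:
  [2] +1/8 = 1/8
S = 1/8
C² = P²·S² = 2/7 ; C = +0.534522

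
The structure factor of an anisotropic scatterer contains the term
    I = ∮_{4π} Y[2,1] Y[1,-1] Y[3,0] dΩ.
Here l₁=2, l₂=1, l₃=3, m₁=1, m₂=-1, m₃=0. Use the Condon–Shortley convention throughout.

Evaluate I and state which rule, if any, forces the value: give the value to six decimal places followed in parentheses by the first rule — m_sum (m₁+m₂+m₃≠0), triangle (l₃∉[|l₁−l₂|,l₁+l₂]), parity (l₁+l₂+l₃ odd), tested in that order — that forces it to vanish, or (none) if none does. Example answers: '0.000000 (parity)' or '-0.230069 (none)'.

Rules hold: Σm=0, L=6 even, 1≤3≤3.
N = 5·3·7 = 105
Δ = 0!·4!·2!/7! = 1/105
Racah Σ t=0..0: t=0:+1/4 = 1/4
⇒ 3j(2 1 3; 0 0 0)² = 3/35, sgn -1
Racah Σ t=0..0: t=0:+1/12 = 1/12
⇒ 3j(2 1 3; 1 -1 0)² = 1/35, sgn -1
4πI² = N·(3j₀)²·(3jₘ)² = 9/35
I = +1·√(0.257143/4π) = 0.14304817
No selection rule forces the value: the integral is nonzero (none).

0.143048 (none)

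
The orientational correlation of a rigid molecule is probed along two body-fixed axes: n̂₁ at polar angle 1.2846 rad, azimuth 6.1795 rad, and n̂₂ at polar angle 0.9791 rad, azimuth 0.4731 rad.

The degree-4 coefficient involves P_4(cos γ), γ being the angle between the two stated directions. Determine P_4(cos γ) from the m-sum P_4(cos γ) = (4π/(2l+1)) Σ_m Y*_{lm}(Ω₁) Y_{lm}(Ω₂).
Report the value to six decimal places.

Term-by-term m-sum for l=4 (normalisation 4π/9 = 1.396263):
  m=-4: Y*=0.34303 - 0.15103j  Y=-0.06638 - 0.19925j  product -0.05286 - 0.05832j
  m=-3: Y*=0.29699 - 0.09548j  Y=0.06024 - 0.39461j  product -0.01979 - 0.12295j
  m=-2: Y*=-0.13320 + 0.02802j  Y=0.15871 - 0.22017j  product -0.01497 + 0.03377j
  m=-1: Y*=-0.31121 + 0.03238j  Y=-0.16030 + 0.08206j  product 0.04723 - 0.03073j
  m=+0: Y*=0.08795 + 0.00000j  Y=-0.31161 + 0.00000j  product -0.02741 + 0.00000j
  m=+1: Y*=0.31121 + 0.03238j  Y=0.16030 + 0.08206j  product 0.04723 + 0.03073j
  m=+2: Y*=-0.13320 - 0.02802j  Y=0.15871 + 0.22017j  product -0.01497 - 0.03377j
  m=+3: Y*=-0.29699 - 0.09548j  Y=-0.06024 - 0.39461j  product -0.01979 + 0.12295j
  m=+4: Y*=0.34303 + 0.15103j  Y=-0.06638 + 0.19925j  product -0.05286 + 0.05832j
Total Σ_m = -0.10818 + 0.00000j. Multiply by 1.396263: -0.15105 + 0.00000j. P_4(cos γ) = -0.151053

-0.151053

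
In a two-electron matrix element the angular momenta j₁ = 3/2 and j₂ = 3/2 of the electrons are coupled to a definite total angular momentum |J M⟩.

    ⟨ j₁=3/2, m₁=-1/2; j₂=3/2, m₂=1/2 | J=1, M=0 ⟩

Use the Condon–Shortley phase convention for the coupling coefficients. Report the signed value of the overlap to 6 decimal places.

triangle: 2!·1!·1!/5! = 2/120
(j±m)!: 1!·2!·2!·1!·1!·1! = 4
prefactor² = (2J+1)·Δ·N² = 1/5
  k=1: −1/(1!·1!·1!·1!·0!·0!) = -1
  k=2: +1/(2!·0!·0!·0!·1!·1!) = 1/2
Σ = -1/2  ⇒  CG² = 1/5·(-1/2)² = 1/20
CG = −√(1/20) = -0.223607

-0.223607  (= −√(1/20))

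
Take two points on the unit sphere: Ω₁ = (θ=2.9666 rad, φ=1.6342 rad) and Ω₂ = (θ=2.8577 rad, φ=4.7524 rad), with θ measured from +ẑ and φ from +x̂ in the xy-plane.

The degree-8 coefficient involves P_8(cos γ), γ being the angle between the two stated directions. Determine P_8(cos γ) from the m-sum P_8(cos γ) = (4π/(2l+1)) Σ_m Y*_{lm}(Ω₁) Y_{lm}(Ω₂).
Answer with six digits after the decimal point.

-0.408914

Term-by-term m-sum for l=8 (normalisation 4π/17 = 0.739198):
  [-8]  conj(Y_{8,-8})(Ω₁) = (0.000000, 0.000000) ; Y_{8,-8}(Ω₂) = (0.000019, -0.000006) ; Δ = (0.000000, 0.000000)
  [-7]  conj(Y_{8,-7})(Ω₁) = (-0.000004, 0.000009) ; Y_{8,-7}(Ω₂) = (0.000074, 0.000257) ; Δ = (-0.000000, -0.000000)
  [-6]  conj(Y_{8,-6})(Ω₁) = (-0.000132, -0.000053) ; Y_{8,-6}(Ω₂) = (-0.002264, 0.000554) ; Δ = (0.000000, 0.000000)
  [-5]  conj(Y_{8,-5})(Ω₁) = (0.000461, -0.001405) ; Y_{8,-5}(Ω₂) = (-0.002894, -0.014274) ; Δ = (-0.000021, -0.000003)
  [-4]  conj(Y_{8,-4})(Ω₁) = (0.011104, 0.002878) ; Y_{8,-4}(Ω₂) = (0.066272, -0.010698) ; Δ = (0.000767, 0.000072)
  [-3]  conj(Y_{8,-3})(Ω₁) = (-0.012409, 0.064449) ; Y_{8,-3}(Ω₂) = (0.026830, 0.222450) ; Δ = (-0.014670, -0.001031)
  [-2]  conj(Y_{8,-2})(Ω₁) = (-0.261117, -0.033290) ; Y_{8,-2}(Ω₂) = (-0.501540, 0.040220) ; Δ = (0.132300, 0.006194)
  [-1]  conj(Y_{8,-1})(Ω₁) = (0.041063, -0.646776) ; Y_{8,-1}(Ω₂) = (-0.024275, -0.606394) ; Δ = (-0.393198, -0.009200)
  [+0]  conj(Y_{8,0})(Ω₁) = (0.604436, -0.000000) ; Y_{8,0}(Ω₂) = (-0.005859, 0.000000) ; Δ = (-0.003542, 0.000000)
  [+1]  conj(Y_{8,1})(Ω₁) = (-0.041063, -0.646776) ; Y_{8,1}(Ω₂) = (0.024275, -0.606394) ; Δ = (-0.393198, 0.009200)
  [+2]  conj(Y_{8,2})(Ω₁) = (-0.261117, 0.033290) ; Y_{8,2}(Ω₂) = (-0.501540, -0.040220) ; Δ = (0.132300, -0.006194)
  [+3]  conj(Y_{8,3})(Ω₁) = (0.012409, 0.064449) ; Y_{8,3}(Ω₂) = (-0.026830, 0.222450) ; Δ = (-0.014670, 0.001031)
  [+4]  conj(Y_{8,4})(Ω₁) = (0.011104, -0.002878) ; Y_{8,4}(Ω₂) = (0.066272, 0.010698) ; Δ = (0.000767, -0.000072)
  [+5]  conj(Y_{8,5})(Ω₁) = (-0.000461, -0.001405) ; Y_{8,5}(Ω₂) = (0.002894, -0.014274) ; Δ = (-0.000021, 0.000003)
  [+6]  conj(Y_{8,6})(Ω₁) = (-0.000132, 0.000053) ; Y_{8,6}(Ω₂) = (-0.002264, -0.000554) ; Δ = (0.000000, -0.000000)
  [+7]  conj(Y_{8,7})(Ω₁) = (0.000004, 0.000009) ; Y_{8,7}(Ω₂) = (-0.000074, 0.000257) ; Δ = (-0.000000, 0.000000)
  [+8]  conj(Y_{8,8})(Ω₁) = (0.000000, -0.000000) ; Y_{8,8}(Ω₂) = (0.000019, 0.000006) ; Δ = (0.000000, -0.000000)
Accumulated sum (-0.553186, 0.000000); after 4π/(2l+1) scaling, (-0.408914, 0.000000) ⇒ P_8 = -0.408914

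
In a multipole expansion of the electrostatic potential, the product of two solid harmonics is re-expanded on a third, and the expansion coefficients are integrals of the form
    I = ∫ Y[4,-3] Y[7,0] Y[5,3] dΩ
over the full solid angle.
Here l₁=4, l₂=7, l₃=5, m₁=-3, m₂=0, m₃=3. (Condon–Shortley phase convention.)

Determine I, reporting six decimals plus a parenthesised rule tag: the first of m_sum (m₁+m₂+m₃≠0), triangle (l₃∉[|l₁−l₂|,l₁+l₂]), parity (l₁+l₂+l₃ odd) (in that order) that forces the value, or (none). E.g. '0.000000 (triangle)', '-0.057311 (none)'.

Checks pass: Σm=0; 16 even; l₃=5∈[3,11].
(2·4+1)(2·7+1)(2·5+1) = 1485
Δ: 6! 2! 8! / 17! → 1/6126120
sum: t=2:+1/69120 t=3:−1/20736 t=4:+1/69120 = -1/51840
3j²(4 7 5; 0 0 0) = Δ·Π!·Σ² = 280/21879  (sign +1)
sum: t=5:−1/345600 t=6:+1/3628800 = -19/7257600
3j²(4 7 5; -3 0 3) = Δ·Π!·Σ² = 2527/218790  (sign -1)
combine: 4πI² = 1485·280/21879·2527/218790 = 353780/1611753
take √, sign -1: I = -0.13216378
No selection rule forces the value: the integral is nonzero (none).

-0.132164 (none)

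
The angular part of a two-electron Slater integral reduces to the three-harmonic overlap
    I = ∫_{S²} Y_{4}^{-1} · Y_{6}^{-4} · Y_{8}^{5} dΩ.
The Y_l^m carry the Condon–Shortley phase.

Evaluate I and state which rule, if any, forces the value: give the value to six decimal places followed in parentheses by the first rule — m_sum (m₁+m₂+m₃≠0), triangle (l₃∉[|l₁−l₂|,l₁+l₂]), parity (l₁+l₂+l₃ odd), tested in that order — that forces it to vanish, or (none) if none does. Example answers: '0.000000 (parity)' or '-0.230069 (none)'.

Checks pass: Σm=0; 18 even; l₃=8∈[2,10].
(2·4+1)(2·6+1)(2·8+1) = 1989
Δ: 2! 6! 10! / 19! → 1/23279256
sum: t=0:+1/1658880 t=1:−1/518400 t=2:+1/1658880 = -1/1382400
3j²(4 6 8; 0 0 0) = Δ·Π!·Σ² = 504/46189  (sign -1)
sum: t=0:+1/19353600 t=1:−1/17418240 t=2:+1/261273600 = -1/522547200
3j²(4 6 8; -1 -4 5) = Δ·Π!·Σ² = 5/162792  (sign +1)
combine: 4πI² = 1989·504/46189·5/162792 = 45/67507
take √, sign -1: I = -0.00728328
No selection rule forces the value: the integral is nonzero (none).

-0.007283 (none)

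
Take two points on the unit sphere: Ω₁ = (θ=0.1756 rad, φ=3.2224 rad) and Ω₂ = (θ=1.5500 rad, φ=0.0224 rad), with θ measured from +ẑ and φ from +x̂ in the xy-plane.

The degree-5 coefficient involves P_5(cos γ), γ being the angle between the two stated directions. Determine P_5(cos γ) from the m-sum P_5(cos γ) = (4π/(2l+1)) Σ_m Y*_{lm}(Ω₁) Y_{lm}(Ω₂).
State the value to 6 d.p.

Expand P_5 via completeness: Σ_{m} conj(Y_{5,m}) at Ω₁ times Y_{5,m} at Ω₂ —
  [-5]  conj(Y_{5,-5})(Ω₁) = -0.000069-0.000030i ; Y_{5,-5}(Ω₂) = +0.460726-0.051818i ; Δ = -0.000034-0.000010i
  [-4]  conj(Y_{5,-4})(Ω₁) = +0.001276+0.000428i ; Y_{5,-4}(Ω₂) = +0.030372-0.002729i ; Δ = +0.000040+0.000010i
  [-3]  conj(Y_{5,-3})(Ω₁) = -0.013833-0.003421i ; Y_{5,-3}(Ω₂) = -0.343597+0.023125i ; Δ = +0.004832+0.000855i
  [-2]  conj(Y_{5,-2})(Ω₁) = +0.095928+0.015640i ; Y_{5,-2}(Ω₂) = -0.035146+0.001576i ; Δ = -0.003396-0.000399i
  [-1]  conj(Y_{5,-1})(Ω₁) = -0.399595-0.032361i ; Y_{5,-1}(Ω₂) = +0.318195-0.007129i ; Δ = -0.127380-0.007448i
  [+0]  conj(Y_{5,0})(Ω₁) = +0.731166-0.000000i ; Y_{5,0}(Ω₂) = +0.036406+0.000000i ; Δ = +0.026619+0.000000i
  [+1]  conj(Y_{5,1})(Ω₁) = +0.399595-0.032361i ; Y_{5,1}(Ω₂) = -0.318195-0.007129i ; Δ = -0.127380+0.007448i
  [+2]  conj(Y_{5,2})(Ω₁) = +0.095928-0.015640i ; Y_{5,2}(Ω₂) = -0.035146-0.001576i ; Δ = -0.003396+0.000399i
  [+3]  conj(Y_{5,3})(Ω₁) = +0.013833-0.003421i ; Y_{5,3}(Ω₂) = +0.343597+0.023125i ; Δ = +0.004832-0.000855i
  [+4]  conj(Y_{5,4})(Ω₁) = +0.001276-0.000428i ; Y_{5,4}(Ω₂) = +0.030372+0.002729i ; Δ = +0.000040-0.000010i
  [+5]  conj(Y_{5,5})(Ω₁) = +0.000069-0.000030i ; Y_{5,5}(Ω₂) = -0.460726-0.051818i ; Δ = -0.000034+0.000010i
Σ over m = -0.225256+0.000000i; ×(4π/11) → -0.257332+0.000000i. Real part: -0.257332

-0.257332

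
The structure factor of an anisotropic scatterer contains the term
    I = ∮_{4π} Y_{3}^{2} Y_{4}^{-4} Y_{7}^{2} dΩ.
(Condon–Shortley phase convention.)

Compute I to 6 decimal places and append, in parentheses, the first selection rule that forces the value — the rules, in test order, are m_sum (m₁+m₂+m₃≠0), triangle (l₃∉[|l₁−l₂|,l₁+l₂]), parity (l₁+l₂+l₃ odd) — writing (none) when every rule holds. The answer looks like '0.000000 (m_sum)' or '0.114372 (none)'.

0.020214 (none)

Checks pass: Σm=0; 14 even; l₃=7∈[1,7].
(2·3+1)(2·4+1)(2·7+1) = 945
Δ: 0! 6! 8! / 15! → 1/45045
sum: t=0:+1/20736 = 1/20736
3j²(3 4 7; 0 0 0) = Δ·Π!·Σ² = 35/1287  (sign -1)
sum: t=0:+1/4838400 = 1/4838400
3j²(3 4 7; 2 -4 2) = Δ·Π!·Σ² = 1/5005  (sign -1)
combine: 4πI² = 945·35/1287·1/5005 = 105/20449
take √, sign +1: I = 0.02021407
No selection rule forces the value: the integral is nonzero (none).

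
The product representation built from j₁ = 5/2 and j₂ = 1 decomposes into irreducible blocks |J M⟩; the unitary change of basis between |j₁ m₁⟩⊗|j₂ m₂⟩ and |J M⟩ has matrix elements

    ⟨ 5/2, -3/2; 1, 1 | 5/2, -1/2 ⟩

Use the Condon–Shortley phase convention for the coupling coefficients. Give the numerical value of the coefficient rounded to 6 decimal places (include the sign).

triangle: 1!*4!*1!/7! = 24/5040
(j±m)!: 1!*4!*2!*0!*2!*3! = 576
prefactor² = (2J+1)*Δ*N² = 576/35
  k=1: −1/(1!*0!*3!*1!*1!*0!) = -1/6
Σ = -1/6  ⇒  CG² = 576/35*(-1/6)² = 16/35
CG = −√(16/35) = -0.676123

−√(16/35) = -0.676123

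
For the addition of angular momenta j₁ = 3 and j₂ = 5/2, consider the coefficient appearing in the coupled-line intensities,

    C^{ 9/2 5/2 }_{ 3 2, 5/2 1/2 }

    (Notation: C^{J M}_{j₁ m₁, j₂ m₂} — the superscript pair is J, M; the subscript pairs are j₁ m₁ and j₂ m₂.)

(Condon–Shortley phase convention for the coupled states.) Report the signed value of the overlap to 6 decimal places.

triangle: 1!×5!×4!/11! = 2880/39916800
(j±m)!: 5!×1!×3!×2!×7!×2! = 14515200
prefactor² = (2J+1)×Δ×N² = 115200/11
  k=0: +1/(0!×1!×1!×3!×4!×1!) = 1/144
  k=1: −1/(1!×0!×0!×2!×5!×2!) = -1/480
Σ = 7/1440  ⇒  CG² = 115200/11×(7/1440)² = 49/198
CG = +√(49/198) = +0.497468

+√(49/198) ≈ +0.497468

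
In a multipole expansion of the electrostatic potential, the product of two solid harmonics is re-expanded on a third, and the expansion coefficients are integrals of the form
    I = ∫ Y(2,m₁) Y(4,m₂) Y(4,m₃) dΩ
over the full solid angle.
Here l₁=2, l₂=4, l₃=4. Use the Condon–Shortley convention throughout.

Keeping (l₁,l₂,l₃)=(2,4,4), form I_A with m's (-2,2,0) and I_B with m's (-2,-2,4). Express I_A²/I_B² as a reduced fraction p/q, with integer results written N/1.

Same 2,4,4: normalisation and zero-m 3j drop out of the ratio.
A: Δ: 2! 2! 6! / 11! → 1/13860; sum: t=2:+1/192 = 1/192; 3j²(2 4 4; -2 2 0) = Δ·Π!·Σ² = 3/77  (sign +1)
B: Δ: 2! 2! 6! / 11! → 1/13860; sum: t=2:+1/2880 = 1/2880; 3j²(2 4 4; -2 -2 4) = Δ·Π!·Σ² = 2/165  (sign +1)
I_A²/I_B² = (3/77)/(2/165) = 45/14

45/14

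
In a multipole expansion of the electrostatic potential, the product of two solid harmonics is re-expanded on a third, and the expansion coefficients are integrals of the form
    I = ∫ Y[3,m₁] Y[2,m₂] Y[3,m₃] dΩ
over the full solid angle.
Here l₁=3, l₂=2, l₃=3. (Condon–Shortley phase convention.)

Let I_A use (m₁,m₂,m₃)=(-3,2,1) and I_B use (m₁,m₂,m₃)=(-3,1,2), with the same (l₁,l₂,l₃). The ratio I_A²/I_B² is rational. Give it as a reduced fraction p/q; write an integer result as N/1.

2/5

Same 3,2,3: normalisation and zero-m 3j drop out of the ratio.
A: Δ: 2! 4! 2! / 9! → 1/3780; sum: t=2:+1/96 = 1/96; 3j²(3 2 3; -3 2 1) = Δ·Π!·Σ² = 1/42  (sign +1)
B: Δ: 2! 4! 2! / 9! → 1/3780; sum: t=2:+1/48 = 1/48; 3j²(3 2 3; -3 1 2) = Δ·Π!·Σ² = 5/84  (sign -1)
I_A²/I_B² = (1/42)/(5/84) = 2/5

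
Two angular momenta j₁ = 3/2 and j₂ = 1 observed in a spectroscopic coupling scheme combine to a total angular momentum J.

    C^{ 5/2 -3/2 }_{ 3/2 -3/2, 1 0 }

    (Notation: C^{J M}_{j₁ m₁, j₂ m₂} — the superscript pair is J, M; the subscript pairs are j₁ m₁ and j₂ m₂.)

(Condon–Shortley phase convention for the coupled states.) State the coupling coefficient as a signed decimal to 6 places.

+√(2/5) ≈ +0.632456

√[6·0!3!2!/6! · 0!3!1!1!1!4!] = √(72/5)
  +(−1)^0/∏(0,0,3,1,0,1)! = 1/6  (running 1/6)
⟨..|..⟩ = √(72/5)·(1/6) = +0.632456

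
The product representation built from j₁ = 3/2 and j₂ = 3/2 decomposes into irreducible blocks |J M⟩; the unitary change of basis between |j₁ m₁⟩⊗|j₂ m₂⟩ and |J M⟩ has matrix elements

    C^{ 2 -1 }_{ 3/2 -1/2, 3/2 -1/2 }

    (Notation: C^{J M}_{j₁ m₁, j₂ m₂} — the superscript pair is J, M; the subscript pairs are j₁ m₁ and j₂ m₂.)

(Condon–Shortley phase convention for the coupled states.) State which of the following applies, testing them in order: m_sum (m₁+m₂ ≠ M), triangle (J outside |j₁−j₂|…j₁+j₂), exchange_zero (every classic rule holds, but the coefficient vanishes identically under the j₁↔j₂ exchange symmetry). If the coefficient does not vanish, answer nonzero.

m-sum: m₁+m₂ = -1/2+(-1/2) = -1, M = -1  ✓
triangle: |j₁−j₂| = 0 ≤ J = 2 ≤ j₁+j₂ = 3  ✓
exchange: j₁=j₂ and m₁=m₂, and (−1)^(j₁+j₂−J) = (−1)^1 = −1 forces ⟨j₁m₁;j₂m₂|JM⟩ = −⟨j₂m₂;j₁m₁|JM⟩ = −⟨j₁m₁;j₂m₂|JM⟩ ⇒ the coefficient vanishes identically
Racah sum check: Σ_k collapses to 0 ⇒ CG = 0

exchange_zero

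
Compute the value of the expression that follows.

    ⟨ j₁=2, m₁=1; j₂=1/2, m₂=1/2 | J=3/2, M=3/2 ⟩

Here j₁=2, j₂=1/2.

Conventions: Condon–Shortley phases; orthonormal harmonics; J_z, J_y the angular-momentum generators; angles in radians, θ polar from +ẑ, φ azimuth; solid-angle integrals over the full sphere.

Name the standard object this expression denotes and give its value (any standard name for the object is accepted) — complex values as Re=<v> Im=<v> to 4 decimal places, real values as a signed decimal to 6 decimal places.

Clebsch–Gordan coefficient, −√(1/5) ≈ -0.447214

This is a Clebsch–Gordan (vector-coupling) coefficient.
triangle: 1!*3!*0!/5! = 6/120
(j±m)!: 3!*1!*1!*0!*3!*0! = 36
prefactor² = (2J+1)*Δ*N² = 36/5
  k=1: −1/(1!*0!*0!*0!*3!*0!) = -1/6
Σ = -1/6  ⇒  CG² = 36/5*(-1/6)² = 1/5
CG = −√(1/5) = -0.447214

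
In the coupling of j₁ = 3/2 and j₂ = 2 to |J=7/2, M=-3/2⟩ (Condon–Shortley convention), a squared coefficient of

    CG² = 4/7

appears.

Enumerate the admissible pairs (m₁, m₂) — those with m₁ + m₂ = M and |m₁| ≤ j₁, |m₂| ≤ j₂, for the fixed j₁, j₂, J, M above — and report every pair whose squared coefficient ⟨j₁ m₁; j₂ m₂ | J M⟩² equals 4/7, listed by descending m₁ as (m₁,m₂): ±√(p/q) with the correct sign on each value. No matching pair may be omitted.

(-1/2,-1): +√(4/7)

Admissible pairs with m₁+m₂ = M = -3/2: (-3/2,0), (-1/2,-1), (1/2,-2)
  (m₁,m₂)=(1/2,-2): CG² = 1/7, CG = +√(1/7)
  (m₁,m₂)=(-1/2,-1): CG² = 4/7, CG = +√(4/7)   ← matches the target
  (m₁,m₂)=(-3/2,0): CG² = 2/7, CG = +√(2/7)
Pairs with CG² = 4/7: (-1/2,-1): +√(4/7)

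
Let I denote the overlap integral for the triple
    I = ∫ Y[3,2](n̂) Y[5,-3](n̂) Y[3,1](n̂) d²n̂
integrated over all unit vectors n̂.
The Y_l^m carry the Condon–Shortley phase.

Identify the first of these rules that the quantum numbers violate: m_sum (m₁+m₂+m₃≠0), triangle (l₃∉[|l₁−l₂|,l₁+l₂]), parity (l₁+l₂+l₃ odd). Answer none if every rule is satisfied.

Σmᵢ = 0  ✓
l₃∈[|l₁−l₂|,l₁+l₂]=[2,8], have l₃=3  ✓
Σlᵢ = 11 ⇒ odd  ✗

parity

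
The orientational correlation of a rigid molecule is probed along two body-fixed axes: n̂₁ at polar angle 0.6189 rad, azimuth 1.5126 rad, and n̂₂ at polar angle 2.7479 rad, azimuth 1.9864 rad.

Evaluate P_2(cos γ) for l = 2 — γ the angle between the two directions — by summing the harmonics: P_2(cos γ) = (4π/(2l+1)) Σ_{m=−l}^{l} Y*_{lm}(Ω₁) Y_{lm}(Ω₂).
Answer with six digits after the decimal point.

-0.039329

Addition theorem: P_2(cos γ) = (4π/5) Σ_m Y*_{lm}(Ω₁) Y_{lm}(Ω₂), m = −2…2:
  [-2]  conj(Y_{2,-2})(Ω₁) = (-0.129126, 0.015098) ; Y_{2,-2}(Ω₂) = (-0.038309, 0.041990) ; Δ = (0.004313, -0.006000)
  [-1]  conj(Y_{2,-1})(Ω₁) = (0.021233, 0.364437) ; Y_{2,-1}(Ω₂) = (0.110496, 0.250382) ; Δ = (-0.088902, 0.045585)
  [+0]  conj(Y_{2,0})(Ω₁) = (0.312337, -0.000000) ; Y_{2,0}(Ω₂) = (0.491554, 0.000000) ; Δ = (0.153530, 0.000000)
  [+1]  conj(Y_{2,1})(Ω₁) = (-0.021233, 0.364437) ; Y_{2,1}(Ω₂) = (-0.110496, 0.250382) ; Δ = (-0.088902, -0.045585)
  [+2]  conj(Y_{2,2})(Ω₁) = (-0.129126, -0.015098) ; Y_{2,2}(Ω₂) = (-0.038309, -0.041990) ; Δ = (0.004313, 0.006000)
Σ over m = (-0.015649, -0.000000); ×(4π/5) → (-0.039329, -0.000000). Real part: -0.039329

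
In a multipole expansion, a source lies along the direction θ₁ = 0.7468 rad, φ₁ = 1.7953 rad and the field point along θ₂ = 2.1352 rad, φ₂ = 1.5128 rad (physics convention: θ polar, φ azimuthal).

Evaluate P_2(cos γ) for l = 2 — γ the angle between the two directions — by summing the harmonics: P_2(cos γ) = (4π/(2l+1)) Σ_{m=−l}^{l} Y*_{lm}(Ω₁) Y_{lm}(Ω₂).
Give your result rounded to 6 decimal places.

-0.462252

Summing Y*_{l m}(θ₁,φ₁)·Y_{l m}(θ₂,φ₂) over m ∈ [−2, 2]; prefactor 4π/(2·2+1) = 2.513274:
  term(m=-2) = 0.04151 + 0.02632j   from Y*(Ω₁)=-0.16057 - 0.07737j, Y(Ω₂)=-0.27390 - 0.03191j
  term(m=-1) = -0.12914 - 0.03748j   from Y*(Ω₁)=-0.08574 + 0.37546j, Y(Ω₂)=-0.02024 + 0.34857j
  term(m=+0) = -0.00867 + 0.00000j   from Y*(Ω₁)=0.19418 + 0.00000j, Y(Ω₂)=-0.04466 + 0.00000j
  term(m=+1) = -0.12914 + 0.03748j   from Y*(Ω₁)=0.08574 + 0.37546j, Y(Ω₂)=0.02024 + 0.34857j
  term(m=+2) = 0.04151 - 0.02632j   from Y*(Ω₁)=-0.16057 + 0.07737j, Y(Ω₂)=-0.27390 + 0.03191j
Total Σ_m = -0.18392 + 0.00000j. Multiply by 2.513274: -0.46225 + 0.00000j. P_2(cos γ) = -0.462252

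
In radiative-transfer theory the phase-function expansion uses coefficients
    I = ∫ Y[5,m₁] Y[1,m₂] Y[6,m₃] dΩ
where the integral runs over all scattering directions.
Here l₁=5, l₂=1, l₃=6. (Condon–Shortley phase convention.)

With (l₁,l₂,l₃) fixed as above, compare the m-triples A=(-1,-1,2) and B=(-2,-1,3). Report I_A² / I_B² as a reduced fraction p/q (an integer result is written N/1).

Shared (l₁,l₂,l₃)=(5,1,6): N and (l;000)² cancel in I_A²/I_B².
A: Δ = 0!·10!·2!/13! = 1/858; Racah Σ t=0..0: t=0:+1/34560 = 1/34560; ⇒ 3j(5 1 6; -1 -1 2)² = 14/429, sgn +1
B: Δ = 0!·10!·2!/13! = 1/858; Racah Σ t=0..0: t=0:+1/60480 = 1/60480; ⇒ 3j(5 1 6; -2 -1 3)² = 6/143, sgn -1
I_A²/I_B² = (14/429)/(6/143) = 7/9

7/9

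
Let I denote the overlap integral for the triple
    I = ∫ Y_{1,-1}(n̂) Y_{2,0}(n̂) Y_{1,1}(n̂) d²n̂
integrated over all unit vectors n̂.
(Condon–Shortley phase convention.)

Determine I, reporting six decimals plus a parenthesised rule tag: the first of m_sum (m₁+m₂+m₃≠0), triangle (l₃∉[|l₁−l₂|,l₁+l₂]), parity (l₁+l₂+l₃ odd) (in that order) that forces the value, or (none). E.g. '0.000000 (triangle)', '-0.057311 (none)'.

m-sum 0 ✓  L=4 even ✓  1≤1≤3 ✓
Π(2lᵢ+1) = 3×5×3 = 45
triangle coeff Δ(1,2,1) = 1/30
Σ_t [1,1]: t=1:−1/1 = -1/1
(3j)²=2/15 [(1 2 1; 0 0 0)], sign=+1
Σ_t [2,2]: t=2:+1/4 = 1/4
(3j)²=1/30 [(1 2 1; -1 0 1)], sign=+1
⇒ 4πI² = 1/5
I = (+1)√(1/5/(4π)) = 0.12615663
No selection rule forces the value: the integral is nonzero (none).

0.126157 (none)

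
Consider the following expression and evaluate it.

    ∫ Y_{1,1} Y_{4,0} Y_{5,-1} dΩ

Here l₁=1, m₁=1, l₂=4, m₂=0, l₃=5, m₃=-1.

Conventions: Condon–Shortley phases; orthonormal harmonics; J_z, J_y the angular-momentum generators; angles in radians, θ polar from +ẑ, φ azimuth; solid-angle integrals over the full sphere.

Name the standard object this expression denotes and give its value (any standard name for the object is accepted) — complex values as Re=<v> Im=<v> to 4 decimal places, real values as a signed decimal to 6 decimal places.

Gaunt coefficient, -0.190188

This is a Gaunt coefficient — the integral of a triple product of spherical harmonics over the sphere.
m-sum 0 ✓  L=10 even ✓  3≤5≤5 ✓
Π(2lᵢ+1) = 3×9×11 = 297
triangle coeff Δ(1,4,5) = 1/495
Σ_t [0,0]: t=0:+1/576 = 1/576
(3j)²=5/99 [(1 4 5; 0 0 0)], sign=-1
Σ_t [0,0]: t=0:+1/1152 = 1/1152
(3j)²=1/33 [(1 4 5; 1 0 -1)], sign=+1
⇒ 4πI² = 5/11
I = (-1)√(5/11/(4π)) = -0.19018827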